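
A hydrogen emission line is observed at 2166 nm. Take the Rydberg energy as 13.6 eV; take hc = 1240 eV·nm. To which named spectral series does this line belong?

Brackett

ΔE = 1240/2166 = 0.5725 eV.
This matches 13.6 × (1/4² − 1/7²), so n_f = 4: the Brackett series.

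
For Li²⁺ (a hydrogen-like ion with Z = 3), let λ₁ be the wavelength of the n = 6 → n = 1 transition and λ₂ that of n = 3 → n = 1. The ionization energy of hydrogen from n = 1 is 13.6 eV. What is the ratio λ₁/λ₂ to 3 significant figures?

0.914

λ ∝ 1/ΔE ∝ 1/(1/n_f² − 1/n_i²), and the Z² and hc factors cancel in the ratio.
λ₁/λ₂ = (1/1² − 1/3²)/(1/1² − 1/6²) = 0.8889/0.9722 = 0.914.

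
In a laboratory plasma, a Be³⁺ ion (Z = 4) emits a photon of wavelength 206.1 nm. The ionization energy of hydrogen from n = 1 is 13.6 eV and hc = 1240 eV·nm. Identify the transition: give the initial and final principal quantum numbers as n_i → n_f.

The photon energy is ΔE = hc/λ = 1240 / 206.1 = 6.016 eV.
With Z = 4, ΔE = 217.6 × (1/n_f² − 1/n_i²), so 1/n_f² − 1/n_i² = 0.02765.
Trying n_f = 5 gives 1/n_i² = 0.01235, i.e. n_i ≈ 9; this pair matches.

n_i = 9, n_f = 5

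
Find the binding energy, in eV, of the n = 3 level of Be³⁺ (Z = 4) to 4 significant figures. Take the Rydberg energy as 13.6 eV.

E_n = −13.6 Z²/n² = −217.6/n² eV for Z = 4.
E_3 = −217.6/9 = −24.18 eV, so ionization (to E = 0) requires 24.18 eV.

24.18 eV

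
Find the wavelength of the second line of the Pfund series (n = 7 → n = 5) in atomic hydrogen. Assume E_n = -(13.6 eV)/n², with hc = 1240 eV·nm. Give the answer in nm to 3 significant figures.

The Pfund series terminates on n_f = 5; the second line has n_i = 5+2 = 7.
ΔE = 13.60 × (1/5² − 1/7²) = 0.2664 eV.
λ = 1240 / 0.2664 = 4650 nm.

4650 nm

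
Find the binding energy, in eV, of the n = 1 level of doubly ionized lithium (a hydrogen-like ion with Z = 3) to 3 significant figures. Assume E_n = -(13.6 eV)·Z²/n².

122 eV

E_n = −13.6 Z²/n² = −122.4/n² eV for Z = 3.
E_1 = −122.4/1 = −122 eV, so ionization (to E = 0) requires 122 eV.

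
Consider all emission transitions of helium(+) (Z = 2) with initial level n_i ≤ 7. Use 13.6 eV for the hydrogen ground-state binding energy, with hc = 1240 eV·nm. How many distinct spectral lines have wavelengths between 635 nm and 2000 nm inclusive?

Enumerate all n_i → n_f pairs with 1 ≤ n_f < n_i ≤ 7 and compute λ = 1240 / [13.6·4·(1/n_f² − 1/n_i²)].
Lines falling in [635, 2000] nm: 6→4 (656.5 nm), 5→4 (1013 nm), 7→5 (1163 nm), 6→5 (1865 nm).

4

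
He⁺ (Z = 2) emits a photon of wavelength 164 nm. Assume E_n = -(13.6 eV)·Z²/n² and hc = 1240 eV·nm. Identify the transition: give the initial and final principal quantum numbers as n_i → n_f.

n_i = 3, n_f = 2

The photon energy is ΔE = hc/λ = 1240 / 164 = 7.561 eV.
With Z = 2, ΔE = 54.40 × (1/n_f² − 1/n_i²), so 1/n_f² − 1/n_i² = 0.1390.
Trying n_f = 2 gives 1/n_i² = 0.1110, i.e. n_i ≈ 3; this pair matches.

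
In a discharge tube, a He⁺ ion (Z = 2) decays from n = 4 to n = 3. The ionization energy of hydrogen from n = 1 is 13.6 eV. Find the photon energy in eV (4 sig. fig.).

The Bohr energies scale as Z², so for Z = 2: E_n = −54.40/n² eV.
E_4 = −54.40/16 = −3.400 eV and E_3 = −54.40/9 = −6.044 eV.
The photon energy is |E_4 − E_3| = 2.644 eV.

2.644 eV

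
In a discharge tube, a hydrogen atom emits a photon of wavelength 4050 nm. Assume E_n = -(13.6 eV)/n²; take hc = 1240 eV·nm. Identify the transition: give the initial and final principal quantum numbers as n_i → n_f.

n_i = 5, n_f = 4

The photon energy is ΔE = hc/λ = 1240 / 4050 = 0.3062 eV.
With Z = 1, ΔE = 13.60 × (1/n_f² − 1/n_i²), so 1/n_f² − 1/n_i² = 0.02251.
Trying n_f = 4 gives 1/n_i² = 0.03999, i.e. n_i ≈ 5; this pair matches.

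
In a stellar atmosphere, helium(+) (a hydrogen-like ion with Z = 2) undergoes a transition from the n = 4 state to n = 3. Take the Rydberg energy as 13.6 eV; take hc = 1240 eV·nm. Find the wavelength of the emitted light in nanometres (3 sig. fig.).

For Z = 2 the level energies scale as Z², so the effective Rydberg energy is 13.6 × 4 = 54.40 eV.
ΔE = 54.40 × (1/3² − 1/4²) = 54.40 × 0.04861 = 2.644 eV.
λ = hc/ΔE = 1240 / 2.644 = 469 nm.

469 nm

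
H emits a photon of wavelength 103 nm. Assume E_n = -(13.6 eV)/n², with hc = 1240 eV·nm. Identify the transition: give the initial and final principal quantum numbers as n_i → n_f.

The photon energy is ΔE = hc/λ = 1240 / 103 = 12.04 eV.
With Z = 1, ΔE = 13.60 × (1/n_f² − 1/n_i²), so 1/n_f² − 1/n_i² = 0.8852.
Trying n_f = 1 gives 1/n_i² = 0.1148, i.e. n_i ≈ 3; this pair matches.

n_i = 3, n_f = 1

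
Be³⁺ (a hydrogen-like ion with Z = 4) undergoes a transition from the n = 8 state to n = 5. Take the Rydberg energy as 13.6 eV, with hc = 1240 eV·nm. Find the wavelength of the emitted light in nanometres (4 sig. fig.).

233.8 nm

For Z = 4 the level energies scale as Z², so the effective Rydberg energy is 13.6 × 16 = 217.6 eV.
ΔE = 217.6 × (1/5² − 1/8²) = 217.6 × 0.02438 = 5.304 eV.
λ = hc/ΔE = 1240 / 5.304 = 233.8 nm.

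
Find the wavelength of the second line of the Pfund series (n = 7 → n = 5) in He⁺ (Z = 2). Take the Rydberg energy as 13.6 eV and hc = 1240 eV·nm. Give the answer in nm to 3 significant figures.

1160 nm

The Pfund series terminates on n_f = 5; the second line has n_i = 5+2 = 7.
ΔE = 54.40 × (1/5² − 1/7²) = 1.066 eV.
λ = 1240 / 1.066 = 1160 nm.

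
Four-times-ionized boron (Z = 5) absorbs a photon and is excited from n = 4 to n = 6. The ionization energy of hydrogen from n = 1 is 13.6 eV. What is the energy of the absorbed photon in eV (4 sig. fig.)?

The Bohr energies scale as Z², so for Z = 5: E_n = −340.0/n² eV.
E_6 = −340.0/36 = −9.444 eV and E_4 = −340.0/16 = −21.25 eV.
The photon energy is |E_6 − E_4| = 11.81 eV.

11.81 eV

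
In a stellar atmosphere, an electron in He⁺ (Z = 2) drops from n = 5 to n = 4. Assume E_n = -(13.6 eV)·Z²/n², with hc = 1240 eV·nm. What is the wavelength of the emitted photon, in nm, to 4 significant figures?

For Z = 2 the level energies scale as Z², so the effective Rydberg energy is 13.6 × 4 = 54.40 eV.
ΔE = 54.40 × (1/4² − 1/5²) = 54.40 × 0.02250 = 1.224 eV.
λ = hc/ΔE = 1240 / 1.224 = 1013 nm.

1013 nm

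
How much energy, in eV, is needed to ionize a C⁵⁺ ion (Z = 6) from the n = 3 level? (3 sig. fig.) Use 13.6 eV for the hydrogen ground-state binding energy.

E_n = −13.6 Z²/n² = −489.6/n² eV for Z = 6.
E_3 = −489.6/9 = −54.4 eV, so ionization (to E = 0) requires 54.4 eV.

54.4 eV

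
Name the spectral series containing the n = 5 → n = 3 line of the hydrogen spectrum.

Paschen

The series is set by the lower level: n_f = 3 is the Paschen series.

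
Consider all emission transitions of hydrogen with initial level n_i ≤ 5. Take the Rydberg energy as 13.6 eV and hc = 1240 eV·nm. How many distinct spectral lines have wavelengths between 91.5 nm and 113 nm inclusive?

3

Enumerate all n_i → n_f pairs with 1 ≤ n_f < n_i ≤ 5 and compute λ = 1240 / [13.6·1·(1/n_f² − 1/n_i²)].
Lines falling in [91.5, 113] nm: 5→1 (94.98 nm), 4→1 (97.25 nm), 3→1 (102.6 nm).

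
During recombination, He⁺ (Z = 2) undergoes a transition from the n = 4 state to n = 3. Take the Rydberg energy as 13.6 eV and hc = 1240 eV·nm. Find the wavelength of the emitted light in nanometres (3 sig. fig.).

For Z = 2 the level energies scale as Z², so the effective Rydberg energy is 13.6 × 4 = 54.40 eV.
ΔE = 54.40 × (1/3² − 1/4²) = 54.40 × 0.04861 = 2.644 eV.
λ = hc/ΔE = 1240 / 2.644 = 469 nm.

469 nm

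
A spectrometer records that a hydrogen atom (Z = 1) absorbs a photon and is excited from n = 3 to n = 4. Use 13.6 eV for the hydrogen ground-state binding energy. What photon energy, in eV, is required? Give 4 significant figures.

E_4 = −13.60/16 = −0.8500 eV and E_3 = −13.60/9 = −1.511 eV.
The photon energy is |E_4 − E_3| = 0.6611 eV.

0.6611 eV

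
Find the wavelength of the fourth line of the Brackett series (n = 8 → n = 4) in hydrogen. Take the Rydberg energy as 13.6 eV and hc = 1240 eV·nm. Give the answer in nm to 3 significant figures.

The Brackett series terminates on n_f = 4; the fourth line has n_i = 4+4 = 8.
ΔE = 13.60 × (1/4² − 1/8²) = 0.6375 eV.
λ = 1240 / 0.6375 = 1950 nm.

1950 nm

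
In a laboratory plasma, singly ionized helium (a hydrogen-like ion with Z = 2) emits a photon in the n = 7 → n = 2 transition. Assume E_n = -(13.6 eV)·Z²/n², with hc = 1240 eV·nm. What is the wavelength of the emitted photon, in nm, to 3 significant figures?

99.3 nm

For Z = 2 the level energies scale as Z², so the effective Rydberg energy is 13.6 × 4 = 54.40 eV.
ΔE = 54.40 × (1/2² − 1/7²) = 54.40 × 0.2296 = 12.49 eV.
λ = hc/ΔE = 1240 / 12.49 = 99.3 nm.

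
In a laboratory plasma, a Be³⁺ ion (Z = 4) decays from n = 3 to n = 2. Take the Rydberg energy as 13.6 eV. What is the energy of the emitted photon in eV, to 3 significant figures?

The Bohr energies scale as Z², so for Z = 4: E_n = −217.6/n² eV.
E_3 = −217.6/9 = −24.18 eV and E_2 = −217.6/4 = −54.40 eV.
The photon energy is |E_3 − E_2| = 30.2 eV.

30.2 eV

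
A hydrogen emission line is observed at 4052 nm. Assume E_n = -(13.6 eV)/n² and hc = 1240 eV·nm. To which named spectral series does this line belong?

Brackett

ΔE = 1240/4052 = 0.3060 eV.
This matches 13.6 × (1/4² − 1/5²), so n_f = 4: the Brackett series.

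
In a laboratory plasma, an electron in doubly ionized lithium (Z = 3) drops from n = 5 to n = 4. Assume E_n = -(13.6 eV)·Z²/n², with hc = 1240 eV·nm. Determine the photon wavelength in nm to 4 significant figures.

450.3 nm

For Z = 3 the level energies scale as Z², so the effective Rydberg energy is 13.6 × 9 = 122.4 eV.
ΔE = 122.4 × (1/4² − 1/5²) = 122.4 × 0.02250 = 2.754 eV.
λ = hc/ΔE = 1240 / 2.754 = 450.3 nm.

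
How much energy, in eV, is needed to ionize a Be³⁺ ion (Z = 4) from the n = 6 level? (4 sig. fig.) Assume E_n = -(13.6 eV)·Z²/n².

E_n = −13.6 Z²/n² = −217.6/n² eV for Z = 4.
E_6 = −217.6/36 = −6.044 eV, so ionization (to E = 0) requires 6.044 eV.

6.044 eV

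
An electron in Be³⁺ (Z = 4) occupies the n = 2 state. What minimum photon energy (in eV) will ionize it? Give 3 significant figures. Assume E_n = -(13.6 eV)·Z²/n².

54.4 eV

E_n = −13.6 Z²/n² = −217.6/n² eV for Z = 4.
E_2 = −217.6/4 = −54.4 eV, so ionization (to E = 0) requires 54.4 eV.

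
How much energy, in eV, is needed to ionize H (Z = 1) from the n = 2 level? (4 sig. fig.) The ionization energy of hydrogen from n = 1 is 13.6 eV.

E_2 = −13.60/4 = −3.400 eV, so ionization (to E = 0) requires 3.400 eV.

3.400 eV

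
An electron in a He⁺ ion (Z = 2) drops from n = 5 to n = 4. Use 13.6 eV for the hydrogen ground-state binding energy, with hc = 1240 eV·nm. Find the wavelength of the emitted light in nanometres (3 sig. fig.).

1010 nm

For Z = 2 the level energies scale as Z², so the effective Rydberg energy is 13.6 × 4 = 54.40 eV.
ΔE = 54.40 × (1/4² − 1/5²) = 54.40 × 0.02250 = 1.224 eV.
λ = hc/ΔE = 1240 / 1.224 = 1010 nm.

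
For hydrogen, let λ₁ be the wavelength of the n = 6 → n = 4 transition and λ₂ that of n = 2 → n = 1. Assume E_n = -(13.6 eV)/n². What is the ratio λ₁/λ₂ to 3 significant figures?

21.6

λ ∝ 1/ΔE ∝ 1/(1/n_f² − 1/n_i²), and the Z² and hc factors cancel in the ratio.
λ₁/λ₂ = (1/1² − 1/2²)/(1/4² − 1/6²) = 0.7500/0.03472 = 21.6.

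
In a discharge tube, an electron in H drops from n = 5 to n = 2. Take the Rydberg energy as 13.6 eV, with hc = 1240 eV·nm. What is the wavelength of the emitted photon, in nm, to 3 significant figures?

434 nm

ΔE = 13.60 × (1/2² − 1/5²) = 13.60 × 0.2100 = 2.856 eV.
λ = hc/ΔE = 1240 / 2.856 = 434 nm.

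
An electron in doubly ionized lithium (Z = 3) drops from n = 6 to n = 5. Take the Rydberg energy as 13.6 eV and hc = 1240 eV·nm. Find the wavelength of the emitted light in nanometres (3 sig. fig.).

829 nm

For Z = 3 the level energies scale as Z², so the effective Rydberg energy is 13.6 × 9 = 122.4 eV.
ΔE = 122.4 × (1/5² − 1/6²) = 122.4 × 0.01222 = 1.496 eV.
λ = hc/ΔE = 1240 / 1.496 = 829 nm.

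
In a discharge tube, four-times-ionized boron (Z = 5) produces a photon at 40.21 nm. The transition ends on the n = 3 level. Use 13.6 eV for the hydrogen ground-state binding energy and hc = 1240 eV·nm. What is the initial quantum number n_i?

n_i = 7

The photon energy is ΔE = hc/λ = 1240 / 40.21 = 30.84 eV.
With Z = 5, ΔE = 340.0 × (1/n_f² − 1/n_i²), so 1/n_f² − 1/n_i² = 0.09070.
With n_f = 3: 1/n_i² = 1/9 − 0.09070 = 0.02041, so n_i ≈ 7.00.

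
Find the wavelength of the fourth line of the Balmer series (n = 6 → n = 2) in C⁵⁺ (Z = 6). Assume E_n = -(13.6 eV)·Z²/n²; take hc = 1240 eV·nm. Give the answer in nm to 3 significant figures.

The Balmer series terminates on n_f = 2; the fourth line has n_i = 2+4 = 6.
ΔE = 489.6 × (1/2² − 1/6²) = 108.8 eV.
λ = 1240 / 108.8 = 11.4 nm.

11.4 nm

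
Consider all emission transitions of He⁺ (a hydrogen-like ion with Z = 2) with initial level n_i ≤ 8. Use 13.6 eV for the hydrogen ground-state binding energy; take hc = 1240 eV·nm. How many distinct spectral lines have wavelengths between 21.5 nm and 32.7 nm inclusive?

7

Enumerate all n_i → n_f pairs with 1 ≤ n_f < n_i ≤ 8 and compute λ = 1240 / [13.6·4·(1/n_f² − 1/n_i²)].
Lines falling in [21.5, 32.7] nm: 8→1 (23.16 nm), 7→1 (23.27 nm), 6→1 (23.45 nm), 5→1 (23.74 nm), 4→1 (24.31 nm), 3→1 (25.64 nm), 2→1 (30.39 nm).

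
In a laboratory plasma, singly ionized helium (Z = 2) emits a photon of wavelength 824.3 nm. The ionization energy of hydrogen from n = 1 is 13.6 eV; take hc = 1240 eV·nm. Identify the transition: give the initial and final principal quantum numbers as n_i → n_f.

The photon energy is ΔE = hc/λ = 1240 / 824.3 = 1.504 eV.
With Z = 2, ΔE = 54.40 × (1/n_f² − 1/n_i²), so 1/n_f² − 1/n_i² = 0.02765.
Trying n_f = 5 gives 1/n_i² = 0.01235, i.e. n_i ≈ 9; this pair matches.

n_i = 9, n_f = 5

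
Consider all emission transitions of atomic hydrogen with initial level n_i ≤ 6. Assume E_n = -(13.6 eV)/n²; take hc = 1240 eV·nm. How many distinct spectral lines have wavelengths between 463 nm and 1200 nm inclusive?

Enumerate all n_i → n_f pairs with 1 ≤ n_f < n_i ≤ 6 and compute λ = 1240 / [13.6·1·(1/n_f² − 1/n_i²)].
Lines falling in [463, 1200] nm: 4→2 (486.3 nm), 3→2 (656.5 nm), 6→3 (1094 nm).

3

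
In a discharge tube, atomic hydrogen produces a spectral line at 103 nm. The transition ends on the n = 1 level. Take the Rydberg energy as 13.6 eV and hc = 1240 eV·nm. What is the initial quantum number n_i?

n_i = 3

The photon energy is ΔE = hc/λ = 1240 / 103 = 12.04 eV.
With Z = 1, ΔE = 13.60 × (1/n_f² − 1/n_i²), so 1/n_f² − 1/n_i² = 0.8852.
With n_f = 1: 1/n_i² = 1/1 − 0.8852 = 0.1148, so n_i ≈ 2.95.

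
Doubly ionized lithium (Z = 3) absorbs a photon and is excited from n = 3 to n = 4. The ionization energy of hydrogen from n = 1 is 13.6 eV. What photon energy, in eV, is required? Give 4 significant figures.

5.950 eV

The Bohr energies scale as Z², so for Z = 3: E_n = −122.4/n² eV.
E_4 = −122.4/16 = −7.650 eV and E_3 = −122.4/9 = −13.60 eV.
The photon energy is |E_4 − E_3| = 5.950 eV.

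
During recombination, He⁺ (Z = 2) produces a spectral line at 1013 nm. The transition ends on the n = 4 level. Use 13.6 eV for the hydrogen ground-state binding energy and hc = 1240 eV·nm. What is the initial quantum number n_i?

The photon energy is ΔE = hc/λ = 1240 / 1013 = 1.224 eV.
With Z = 2, ΔE = 54.40 × (1/n_f² − 1/n_i²), so 1/n_f² − 1/n_i² = 0.02250.
With n_f = 4: 1/n_i² = 1/16 − 0.02250 = 0.04000, so n_i ≈ 5.00.

n_i = 5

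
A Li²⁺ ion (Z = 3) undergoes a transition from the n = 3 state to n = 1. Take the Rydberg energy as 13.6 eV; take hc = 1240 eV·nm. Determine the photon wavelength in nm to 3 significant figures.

11.4 nm

For Z = 3 the level energies scale as Z², so the effective Rydberg energy is 13.6 × 9 = 122.4 eV.
ΔE = 122.4 × (1/1² − 1/3²) = 122.4 × 0.8889 = 108.8 eV.
λ = hc/ΔE = 1240 / 108.8 = 11.4 nm.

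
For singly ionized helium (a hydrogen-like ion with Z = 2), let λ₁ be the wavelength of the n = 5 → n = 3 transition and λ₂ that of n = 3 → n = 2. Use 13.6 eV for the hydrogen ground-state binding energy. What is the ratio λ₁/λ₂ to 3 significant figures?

λ ∝ 1/ΔE ∝ 1/(1/n_f² − 1/n_i²), and the Z² and hc factors cancel in the ratio.
λ₁/λ₂ = (1/2² − 1/3²)/(1/3² − 1/5²) = 0.1389/0.07111 = 1.95.

1.95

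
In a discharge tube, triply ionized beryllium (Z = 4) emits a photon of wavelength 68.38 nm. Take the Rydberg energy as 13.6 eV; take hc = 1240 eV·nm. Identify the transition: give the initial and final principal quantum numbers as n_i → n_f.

The photon energy is ΔE = hc/λ = 1240 / 68.38 = 18.13 eV.
With Z = 4, ΔE = 217.6 × (1/n_f² − 1/n_i²), so 1/n_f² − 1/n_i² = 0.08334.
Trying n_f = 3 gives 1/n_i² = 0.02777, i.e. n_i ≈ 6; this pair matches.

n_i = 6, n_f = 3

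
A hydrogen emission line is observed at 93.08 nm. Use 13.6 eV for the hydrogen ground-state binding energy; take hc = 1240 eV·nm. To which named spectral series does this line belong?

ΔE = 1240/93.08 = 13.32 eV.
This matches 13.6 × (1/1² − 1/7²), so n_f = 1: the Lyman series.

Lyman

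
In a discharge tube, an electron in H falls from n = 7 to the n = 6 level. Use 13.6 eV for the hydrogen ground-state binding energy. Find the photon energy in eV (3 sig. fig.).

E_7 = −13.60/49 = −0.2776 eV and E_6 = −13.60/36 = −0.3778 eV.
The photon energy is |E_7 − E_6| = 0.100 eV.

0.100 eV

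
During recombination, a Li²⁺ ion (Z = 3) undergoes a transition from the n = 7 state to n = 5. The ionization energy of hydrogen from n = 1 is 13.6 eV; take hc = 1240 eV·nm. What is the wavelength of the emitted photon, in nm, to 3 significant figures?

For Z = 3 the level energies scale as Z², so the effective Rydberg energy is 13.6 × 9 = 122.4 eV.
ΔE = 122.4 × (1/5² − 1/7²) = 122.4 × 0.01959 = 2.398 eV.
λ = hc/ΔE = 1240 / 2.398 = 517 nm.

517 nm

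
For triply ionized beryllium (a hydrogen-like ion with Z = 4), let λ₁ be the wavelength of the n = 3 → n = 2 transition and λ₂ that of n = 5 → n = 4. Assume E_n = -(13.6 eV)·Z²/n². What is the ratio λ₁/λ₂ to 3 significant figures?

0.162

λ ∝ 1/ΔE ∝ 1/(1/n_f² − 1/n_i²), and the Z² and hc factors cancel in the ratio.
λ₁/λ₂ = (1/4² − 1/5²)/(1/2² − 1/3²) = 0.02250/0.1389 = 0.162.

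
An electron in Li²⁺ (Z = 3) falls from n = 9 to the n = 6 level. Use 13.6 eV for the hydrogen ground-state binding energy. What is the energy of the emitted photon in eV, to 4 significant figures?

1.889 eV

The Bohr energies scale as Z², so for Z = 3: E_n = −122.4/n² eV.
E_9 = −122.4/81 = −1.511 eV and E_6 = −122.4/36 = −3.400 eV.
The photon energy is |E_9 − E_6| = 1.889 eV.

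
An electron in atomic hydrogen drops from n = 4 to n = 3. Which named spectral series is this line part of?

Paschen

The series is set by the lower level: n_f = 3 is the Paschen series.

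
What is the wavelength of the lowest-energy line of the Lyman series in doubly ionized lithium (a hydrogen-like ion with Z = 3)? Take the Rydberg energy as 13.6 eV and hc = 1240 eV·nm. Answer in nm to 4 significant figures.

13.51 nm

The Lyman series terminates on n_f = 1; the first line has n_i = 1+1 = 2.
ΔE = 122.4 × (1/1² − 1/2²) = 91.80 eV.
λ = 1240 / 91.80 = 13.51 nm.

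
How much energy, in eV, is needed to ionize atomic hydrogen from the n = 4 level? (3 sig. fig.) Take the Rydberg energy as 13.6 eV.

0.850 eV

E_4 = −13.60/16 = −0.850 eV, so ionization (to E = 0) requires 0.850 eV.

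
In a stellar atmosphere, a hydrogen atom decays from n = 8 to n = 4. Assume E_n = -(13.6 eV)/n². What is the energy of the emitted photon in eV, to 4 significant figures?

0.6375 eV

E_8 = −13.60/64 = −0.2125 eV and E_4 = −13.60/16 = −0.8500 eV.
The photon energy is |E_8 − E_4| = 0.6375 eV.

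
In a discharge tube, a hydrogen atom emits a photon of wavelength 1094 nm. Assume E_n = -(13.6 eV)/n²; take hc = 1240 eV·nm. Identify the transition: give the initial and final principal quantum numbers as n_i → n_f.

The photon energy is ΔE = hc/λ = 1240 / 1094 = 1.133 eV.
With Z = 1, ΔE = 13.60 × (1/n_f² − 1/n_i²), so 1/n_f² − 1/n_i² = 0.08334.
Trying n_f = 3 gives 1/n_i² = 0.02777, i.e. n_i ≈ 6; this pair matches.

n_i = 6, n_f = 3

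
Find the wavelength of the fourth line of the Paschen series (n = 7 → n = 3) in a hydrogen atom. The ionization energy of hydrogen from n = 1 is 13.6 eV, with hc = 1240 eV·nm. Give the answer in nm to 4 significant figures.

The Paschen series terminates on n_f = 3; the fourth line has n_i = 3+4 = 7.
ΔE = 13.60 × (1/3² − 1/7²) = 1.234 eV.
λ = 1240 / 1.234 = 1005 nm.

1005 nm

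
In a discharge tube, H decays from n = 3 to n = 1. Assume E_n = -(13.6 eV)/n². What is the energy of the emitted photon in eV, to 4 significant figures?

12.09 eV

E_3 = −13.60/9 = −1.511 eV and E_1 = −13.60/1 = −13.60 eV.
The photon energy is |E_3 − E_1| = 12.09 eV.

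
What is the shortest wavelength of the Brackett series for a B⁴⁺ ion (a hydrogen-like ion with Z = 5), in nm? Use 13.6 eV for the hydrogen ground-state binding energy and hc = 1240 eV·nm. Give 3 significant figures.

The Brackett series has lower level n_f = 4; the series limit corresponds to n_i → ∞.
ΔE_max = 13.6 × 25 / 4² = 21.25 eV.
λ_min = 1240 / 21.25 = 58.4 nm.

58.4 nm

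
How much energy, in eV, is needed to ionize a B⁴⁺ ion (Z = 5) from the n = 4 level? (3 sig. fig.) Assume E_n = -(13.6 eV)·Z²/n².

E_n = −13.6 Z²/n² = −340.0/n² eV for Z = 5.
E_4 = −340.0/16 = −21.3 eV, so ionization (to E = 0) requires 21.3 eV.

21.3 eV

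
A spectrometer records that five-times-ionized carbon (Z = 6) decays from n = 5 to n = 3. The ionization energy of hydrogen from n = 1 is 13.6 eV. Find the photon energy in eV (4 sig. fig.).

34.82 eV

The Bohr energies scale as Z², so for Z = 6: E_n = −489.6/n² eV.
E_5 = −489.6/25 = −19.58 eV and E_3 = −489.6/9 = −54.40 eV.
The photon energy is |E_5 − E_3| = 34.82 eV.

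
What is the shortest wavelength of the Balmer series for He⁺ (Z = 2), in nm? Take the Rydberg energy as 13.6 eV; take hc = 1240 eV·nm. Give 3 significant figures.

The Balmer series has lower level n_f = 2; the series limit corresponds to n_i → ∞.
ΔE_max = 13.6 × 4 / 2² = 13.60 eV.
λ_min = 1240 / 13.60 = 91.2 nm.

91.2 nm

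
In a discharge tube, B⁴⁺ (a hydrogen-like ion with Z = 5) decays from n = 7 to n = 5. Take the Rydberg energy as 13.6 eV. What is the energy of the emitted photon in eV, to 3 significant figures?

The Bohr energies scale as Z², so for Z = 5: E_n = −340.0/n² eV.
E_7 = −340.0/49 = −6.939 eV and E_5 = −340.0/25 = −13.60 eV.
The photon energy is |E_7 − E_5| = 6.66 eV.

6.66 eV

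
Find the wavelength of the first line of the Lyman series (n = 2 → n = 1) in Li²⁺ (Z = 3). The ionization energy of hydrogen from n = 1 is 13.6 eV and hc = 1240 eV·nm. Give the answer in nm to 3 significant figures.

The Lyman series terminates on n_f = 1; the first line has n_i = 1+1 = 2.
ΔE = 122.4 × (1/1² − 1/2²) = 91.80 eV.
λ = 1240 / 91.80 = 13.5 nm.

13.5 nm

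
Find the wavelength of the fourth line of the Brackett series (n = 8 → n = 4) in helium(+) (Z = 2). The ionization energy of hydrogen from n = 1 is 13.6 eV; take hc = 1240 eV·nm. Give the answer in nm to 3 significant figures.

The Brackett series terminates on n_f = 4; the fourth line has n_i = 4+4 = 8.
ΔE = 54.40 × (1/4² − 1/8²) = 2.550 eV.
λ = 1240 / 2.550 = 486 nm.

486 nm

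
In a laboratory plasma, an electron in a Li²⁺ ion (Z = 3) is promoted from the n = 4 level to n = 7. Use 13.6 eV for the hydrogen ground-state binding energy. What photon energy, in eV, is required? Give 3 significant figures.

The Bohr energies scale as Z², so for Z = 3: E_n = −122.4/n² eV.
E_7 = −122.4/49 = −2.498 eV and E_4 = −122.4/16 = −7.650 eV.
The photon energy is |E_7 − E_4| = 5.15 eV.

5.15 eV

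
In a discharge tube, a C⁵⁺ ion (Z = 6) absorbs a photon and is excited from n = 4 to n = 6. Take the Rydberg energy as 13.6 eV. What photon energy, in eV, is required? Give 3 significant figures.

17.0 eV

The Bohr energies scale as Z², so for Z = 6: E_n = −489.6/n² eV.
E_6 = −489.6/36 = −13.60 eV and E_4 = −489.6/16 = −30.60 eV.
The photon energy is |E_6 − E_4| = 17.0 eV.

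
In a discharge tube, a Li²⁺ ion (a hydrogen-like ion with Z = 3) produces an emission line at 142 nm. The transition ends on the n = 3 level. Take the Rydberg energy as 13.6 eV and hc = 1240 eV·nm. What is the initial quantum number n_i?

n_i = 5

The photon energy is ΔE = hc/λ = 1240 / 142 = 8.732 eV.
With Z = 3, ΔE = 122.4 × (1/n_f² − 1/n_i²), so 1/n_f² − 1/n_i² = 0.07134.
With n_f = 3: 1/n_i² = 1/9 − 0.07134 = 0.03977, so n_i ≈ 5.01.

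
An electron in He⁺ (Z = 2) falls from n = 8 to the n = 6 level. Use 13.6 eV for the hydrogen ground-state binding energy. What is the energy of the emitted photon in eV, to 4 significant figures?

0.6611 eV

The Bohr energies scale as Z², so for Z = 2: E_n = −54.40/n² eV.
E_8 = −54.40/64 = −0.8500 eV and E_6 = −54.40/36 = −1.511 eV.
The photon energy is |E_8 − E_6| = 0.6611 eV.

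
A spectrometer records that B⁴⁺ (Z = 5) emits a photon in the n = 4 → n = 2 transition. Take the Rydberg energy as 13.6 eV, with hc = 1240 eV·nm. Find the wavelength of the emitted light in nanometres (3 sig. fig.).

For Z = 5 the level energies scale as Z², so the effective Rydberg energy is 13.6 × 25 = 340.0 eV.
ΔE = 340.0 × (1/2² − 1/4²) = 340.0 × 0.1875 = 63.75 eV.
λ = hc/ΔE = 1240 / 63.75 = 19.5 nm.

19.5 nm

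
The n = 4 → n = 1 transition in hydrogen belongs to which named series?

The series is set by the lower level: n_f = 1 is the Lyman series.

Lyman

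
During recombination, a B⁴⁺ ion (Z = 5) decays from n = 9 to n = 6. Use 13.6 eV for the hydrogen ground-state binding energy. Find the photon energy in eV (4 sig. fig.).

The Bohr energies scale as Z², so for Z = 5: E_n = −340.0/n² eV.
E_9 = −340.0/81 = −4.198 eV and E_6 = −340.0/36 = −9.444 eV.
The photon energy is |E_9 − E_6| = 5.247 eV.

5.247 eV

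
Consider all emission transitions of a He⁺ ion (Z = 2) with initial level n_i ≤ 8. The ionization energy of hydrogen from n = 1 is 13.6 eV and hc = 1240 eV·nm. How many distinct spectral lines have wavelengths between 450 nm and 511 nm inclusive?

2

Enumerate all n_i → n_f pairs with 1 ≤ n_f < n_i ≤ 8 and compute λ = 1240 / [13.6·4·(1/n_f² − 1/n_i²)].
Lines falling in [450, 511] nm: 4→3 (468.9 nm), 8→4 (486.3 nm).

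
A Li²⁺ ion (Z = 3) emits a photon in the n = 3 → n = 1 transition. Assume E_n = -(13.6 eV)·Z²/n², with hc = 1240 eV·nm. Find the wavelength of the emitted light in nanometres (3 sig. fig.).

11.4 nm

For Z = 3 the level energies scale as Z², so the effective Rydberg energy is 13.6 × 9 = 122.4 eV.
ΔE = 122.4 × (1/1² − 1/3²) = 122.4 × 0.8889 = 108.8 eV.
λ = hc/ΔE = 1240 / 108.8 = 11.4 nm.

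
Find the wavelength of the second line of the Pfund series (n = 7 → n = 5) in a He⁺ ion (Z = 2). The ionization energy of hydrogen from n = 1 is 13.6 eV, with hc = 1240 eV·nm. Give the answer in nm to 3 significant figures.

1160 nm

The Pfund series terminates on n_f = 5; the second line has n_i = 5+2 = 7.
ΔE = 54.40 × (1/5² − 1/7²) = 1.066 eV.
λ = 1240 / 1.066 = 1160 nm.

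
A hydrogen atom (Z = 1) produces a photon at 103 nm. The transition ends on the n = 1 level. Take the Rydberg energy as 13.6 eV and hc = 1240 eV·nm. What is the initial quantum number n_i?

The photon energy is ΔE = hc/λ = 1240 / 103 = 12.04 eV.
With Z = 1, ΔE = 13.60 × (1/n_f² − 1/n_i²), so 1/n_f² − 1/n_i² = 0.8852.
With n_f = 1: 1/n_i² = 1/1 − 0.8852 = 0.1148, so n_i ≈ 2.95.

n_i = 3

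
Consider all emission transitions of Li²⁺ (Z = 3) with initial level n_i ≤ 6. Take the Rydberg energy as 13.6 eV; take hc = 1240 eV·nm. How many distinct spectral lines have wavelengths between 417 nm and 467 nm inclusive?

Enumerate all n_i → n_f pairs with 1 ≤ n_f < n_i ≤ 6 and compute λ = 1240 / [13.6·9·(1/n_f² − 1/n_i²)].
Lines falling in [417, 467] nm: 5→4 (450.3 nm).

1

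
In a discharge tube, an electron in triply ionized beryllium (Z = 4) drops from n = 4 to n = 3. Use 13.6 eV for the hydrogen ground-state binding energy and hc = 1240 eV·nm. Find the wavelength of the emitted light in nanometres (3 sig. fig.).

For Z = 4 the level energies scale as Z², so the effective Rydberg energy is 13.6 × 16 = 217.6 eV.
ΔE = 217.6 × (1/3² − 1/4²) = 217.6 × 0.04861 = 10.58 eV.
λ = hc/ΔE = 1240 / 10.58 = 117 nm.

117 nm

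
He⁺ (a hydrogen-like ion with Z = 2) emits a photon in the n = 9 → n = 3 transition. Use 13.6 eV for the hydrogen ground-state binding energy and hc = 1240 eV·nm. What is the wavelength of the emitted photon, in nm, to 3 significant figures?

For Z = 2 the level energies scale as Z², so the effective Rydberg energy is 13.6 × 4 = 54.40 eV.
ΔE = 54.40 × (1/3² − 1/9²) = 54.40 × 0.09877 = 5.373 eV.
λ = hc/ΔE = 1240 / 5.373 = 231 nm.

231 nm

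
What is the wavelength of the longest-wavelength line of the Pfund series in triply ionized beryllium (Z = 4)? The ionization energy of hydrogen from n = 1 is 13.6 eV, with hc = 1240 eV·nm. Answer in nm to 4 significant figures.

The Pfund series terminates on n_f = 5; the first line has n_i = 5+1 = 6.
ΔE = 217.6 × (1/5² − 1/6²) = 2.660 eV.
λ = 1240 / 2.660 = 466.2 nm.

466.2 nm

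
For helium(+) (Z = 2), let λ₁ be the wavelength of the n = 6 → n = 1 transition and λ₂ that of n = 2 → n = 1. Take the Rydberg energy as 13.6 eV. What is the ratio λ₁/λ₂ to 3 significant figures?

λ ∝ 1/ΔE ∝ 1/(1/n_f² − 1/n_i²), and the Z² and hc factors cancel in the ratio.
λ₁/λ₂ = (1/1² − 1/2²)/(1/1² − 1/6²) = 0.7500/0.9722 = 0.771.

0.771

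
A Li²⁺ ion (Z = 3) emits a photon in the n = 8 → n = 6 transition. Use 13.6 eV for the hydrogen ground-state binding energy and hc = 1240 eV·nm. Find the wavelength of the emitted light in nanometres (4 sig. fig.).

833.6 nm

For Z = 3 the level energies scale as Z², so the effective Rydberg energy is 13.6 × 9 = 122.4 eV.
ΔE = 122.4 × (1/6² − 1/8²) = 122.4 × 0.01215 = 1.488 eV.
λ = hc/ΔE = 1240 / 1.488 = 833.6 nm.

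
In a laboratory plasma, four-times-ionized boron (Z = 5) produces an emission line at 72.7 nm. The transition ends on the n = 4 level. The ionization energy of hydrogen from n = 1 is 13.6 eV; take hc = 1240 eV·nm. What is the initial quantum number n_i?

n_i = 9

The photon energy is ΔE = hc/λ = 1240 / 72.7 = 17.06 eV.
With Z = 5, ΔE = 340.0 × (1/n_f² − 1/n_i²), so 1/n_f² − 1/n_i² = 0.05017.
With n_f = 4: 1/n_i² = 1/16 − 0.05017 = 0.01233, so n_i ≈ 9.00.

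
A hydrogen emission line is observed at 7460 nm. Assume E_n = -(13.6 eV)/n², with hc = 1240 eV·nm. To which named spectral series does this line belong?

Pfund

ΔE = 1240/7460 = 0.1662 eV.
This matches 13.6 × (1/5² − 1/6²), so n_f = 5: the Pfund series.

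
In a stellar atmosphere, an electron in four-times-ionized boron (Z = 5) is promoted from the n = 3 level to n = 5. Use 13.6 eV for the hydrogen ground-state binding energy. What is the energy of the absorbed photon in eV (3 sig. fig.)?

24.2 eV

The Bohr energies scale as Z², so for Z = 5: E_n = −340.0/n² eV.
E_5 = −340.0/25 = −13.60 eV and E_3 = −340.0/9 = −37.78 eV.
The photon energy is |E_5 − E_3| = 24.2 eV.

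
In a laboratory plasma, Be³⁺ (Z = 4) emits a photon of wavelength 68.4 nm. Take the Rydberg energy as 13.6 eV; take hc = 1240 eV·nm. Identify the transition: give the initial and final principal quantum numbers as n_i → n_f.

The photon energy is ΔE = hc/λ = 1240 / 68.4 = 18.13 eV.
With Z = 4, ΔE = 217.6 × (1/n_f² − 1/n_i²), so 1/n_f² − 1/n_i² = 0.08331.
Trying n_f = 3 gives 1/n_i² = 0.02780, i.e. n_i ≈ 6; this pair matches.

n_i = 6, n_f = 3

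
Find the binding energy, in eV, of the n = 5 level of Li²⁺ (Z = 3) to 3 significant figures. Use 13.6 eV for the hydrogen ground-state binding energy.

4.90 eV

E_n = −13.6 Z²/n² = −122.4/n² eV for Z = 3.
E_5 = −122.4/25 = −4.90 eV, so ionization (to E = 0) requires 4.90 eV.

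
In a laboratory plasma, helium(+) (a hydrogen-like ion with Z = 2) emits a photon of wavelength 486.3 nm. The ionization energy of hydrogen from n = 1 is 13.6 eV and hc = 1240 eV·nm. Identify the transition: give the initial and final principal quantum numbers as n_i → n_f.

n_i = 8, n_f = 4

The photon energy is ΔE = hc/λ = 1240 / 486.3 = 2.550 eV.
With Z = 2, ΔE = 54.40 × (1/n_f² − 1/n_i²), so 1/n_f² − 1/n_i² = 0.04687.
Trying n_f = 4 gives 1/n_i² = 0.01563, i.e. n_i ≈ 8; this pair matches.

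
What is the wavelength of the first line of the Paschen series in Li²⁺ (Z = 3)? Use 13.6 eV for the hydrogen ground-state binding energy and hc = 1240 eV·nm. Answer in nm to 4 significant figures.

208.4 nm

The Paschen series terminates on n_f = 3; the first line has n_i = 3+1 = 4.
ΔE = 122.4 × (1/3² − 1/4²) = 5.950 eV.
λ = 1240 / 5.950 = 208.4 nm.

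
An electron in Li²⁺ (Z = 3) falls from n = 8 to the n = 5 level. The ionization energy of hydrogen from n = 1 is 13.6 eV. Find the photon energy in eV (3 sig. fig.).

2.98 eV

The Bohr energies scale as Z², so for Z = 3: E_n = −122.4/n² eV.
E_8 = −122.4/64 = −1.913 eV and E_5 = −122.4/25 = −4.896 eV.
The photon energy is |E_8 − E_5| = 2.98 eV.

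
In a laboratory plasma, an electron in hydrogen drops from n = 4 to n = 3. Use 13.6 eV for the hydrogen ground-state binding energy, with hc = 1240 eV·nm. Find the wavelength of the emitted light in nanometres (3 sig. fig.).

1880 nm

ΔE = 13.60 × (1/3² − 1/4²) = 13.60 × 0.04861 = 0.6611 eV.
λ = hc/ΔE = 1240 / 0.6611 = 1880 nm.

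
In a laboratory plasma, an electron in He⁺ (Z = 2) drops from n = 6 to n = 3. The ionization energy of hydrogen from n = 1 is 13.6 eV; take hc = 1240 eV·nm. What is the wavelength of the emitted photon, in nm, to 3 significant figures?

274 nm

For Z = 2 the level energies scale as Z², so the effective Rydberg energy is 13.6 × 4 = 54.40 eV.
ΔE = 54.40 × (1/3² − 1/6²) = 54.40 × 0.08333 = 4.533 eV.
λ = hc/ΔE = 1240 / 4.533 = 274 nm.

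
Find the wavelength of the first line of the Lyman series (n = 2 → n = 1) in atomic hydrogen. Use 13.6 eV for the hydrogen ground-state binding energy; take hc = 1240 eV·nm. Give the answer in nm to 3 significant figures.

The Lyman series terminates on n_f = 1; the first line has n_i = 1+1 = 2.
ΔE = 13.60 × (1/1² − 1/2²) = 10.20 eV.
λ = 1240 / 10.20 = 122 nm.

122 nm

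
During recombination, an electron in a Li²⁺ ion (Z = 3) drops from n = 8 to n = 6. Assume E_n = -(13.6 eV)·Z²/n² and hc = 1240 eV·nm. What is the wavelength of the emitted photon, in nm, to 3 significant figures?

834 nm

For Z = 3 the level energies scale as Z², so the effective Rydberg energy is 13.6 × 9 = 122.4 eV.
ΔE = 122.4 × (1/6² − 1/8²) = 122.4 × 0.01215 = 1.488 eV.
λ = hc/ΔE = 1240 / 1.488 = 834 nm.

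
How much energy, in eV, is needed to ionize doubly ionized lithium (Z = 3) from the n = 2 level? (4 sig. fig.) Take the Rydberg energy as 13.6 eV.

30.60 eV

E_n = −13.6 Z²/n² = −122.4/n² eV for Z = 3.
E_2 = −122.4/4 = −30.60 eV, so ionization (to E = 0) requires 30.60 eV.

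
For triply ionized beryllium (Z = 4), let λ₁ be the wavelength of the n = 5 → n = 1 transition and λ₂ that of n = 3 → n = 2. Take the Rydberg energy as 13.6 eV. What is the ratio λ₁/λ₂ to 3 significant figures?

0.145

λ ∝ 1/ΔE ∝ 1/(1/n_f² − 1/n_i²), and the Z² and hc factors cancel in the ratio.
λ₁/λ₂ = (1/2² − 1/3²)/(1/1² − 1/5²) = 0.1389/0.9600 = 0.145.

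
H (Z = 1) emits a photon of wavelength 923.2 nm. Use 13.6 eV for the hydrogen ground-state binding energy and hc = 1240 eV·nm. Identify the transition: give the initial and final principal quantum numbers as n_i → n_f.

n_i = 9, n_f = 3

The photon energy is ΔE = hc/λ = 1240 / 923.2 = 1.343 eV.
With Z = 1, ΔE = 13.60 × (1/n_f² − 1/n_i²), so 1/n_f² − 1/n_i² = 0.09876.
Trying n_f = 3 gives 1/n_i² = 0.01235, i.e. n_i ≈ 9; this pair matches.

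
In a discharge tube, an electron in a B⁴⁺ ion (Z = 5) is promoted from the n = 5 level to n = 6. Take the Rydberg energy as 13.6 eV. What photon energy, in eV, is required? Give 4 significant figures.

4.156 eV

The Bohr energies scale as Z², so for Z = 5: E_n = −340.0/n² eV.
E_6 = −340.0/36 = −9.444 eV and E_5 = −340.0/25 = −13.60 eV.
The photon energy is |E_6 − E_5| = 4.156 eV.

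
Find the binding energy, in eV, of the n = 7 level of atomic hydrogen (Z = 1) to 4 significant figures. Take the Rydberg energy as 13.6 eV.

E_7 = −13.60/49 = −0.2776 eV, so ionization (to E = 0) requires 0.2776 eV.

0.2776 eV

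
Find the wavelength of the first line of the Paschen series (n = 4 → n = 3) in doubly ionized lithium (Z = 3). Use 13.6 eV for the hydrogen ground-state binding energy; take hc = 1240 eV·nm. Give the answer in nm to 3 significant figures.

The Paschen series terminates on n_f = 3; the first line has n_i = 3+1 = 4.
ΔE = 122.4 × (1/3² − 1/4²) = 5.950 eV.
λ = 1240 / 5.950 = 208 nm.

208 nm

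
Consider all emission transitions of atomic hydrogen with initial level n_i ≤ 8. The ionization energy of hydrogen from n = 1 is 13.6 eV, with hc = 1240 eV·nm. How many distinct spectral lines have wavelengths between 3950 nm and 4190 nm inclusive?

1

Enumerate all n_i → n_f pairs with 1 ≤ n_f < n_i ≤ 8 and compute λ = 1240 / [13.6·1·(1/n_f² − 1/n_i²)].
Lines falling in [3950, 4190] nm: 5→4 (4052 nm).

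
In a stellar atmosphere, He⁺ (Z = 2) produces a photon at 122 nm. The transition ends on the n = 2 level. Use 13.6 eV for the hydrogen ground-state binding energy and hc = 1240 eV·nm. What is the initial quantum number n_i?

n_i = 4

The photon energy is ΔE = hc/λ = 1240 / 122 = 10.16 eV.
With Z = 2, ΔE = 54.40 × (1/n_f² − 1/n_i²), so 1/n_f² − 1/n_i² = 0.1868.
With n_f = 2: 1/n_i² = 1/4 − 0.1868 = 0.06316, so n_i ≈ 3.98.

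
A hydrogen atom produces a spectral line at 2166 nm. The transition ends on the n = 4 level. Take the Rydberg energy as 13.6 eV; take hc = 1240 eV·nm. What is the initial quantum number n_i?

n_i = 7

The photon energy is ΔE = hc/λ = 1240 / 2166 = 0.5725 eV.
With Z = 1, ΔE = 13.60 × (1/n_f² − 1/n_i²), so 1/n_f² − 1/n_i² = 0.04209.
With n_f = 4: 1/n_i² = 1/16 − 0.04209 = 0.02041, so n_i ≈ 7.00.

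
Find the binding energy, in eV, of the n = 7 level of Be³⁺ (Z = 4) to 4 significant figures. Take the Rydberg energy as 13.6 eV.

4.441 eV

E_n = −13.6 Z²/n² = −217.6/n² eV for Z = 4.
E_7 = −217.6/49 = −4.441 eV, so ionization (to E = 0) requires 4.441 eV.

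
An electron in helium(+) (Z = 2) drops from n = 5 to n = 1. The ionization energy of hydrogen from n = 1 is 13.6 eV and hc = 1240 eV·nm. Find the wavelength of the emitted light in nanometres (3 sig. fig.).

23.7 nm

For Z = 2 the level energies scale as Z², so the effective Rydberg energy is 13.6 × 4 = 54.40 eV.
ΔE = 54.40 × (1/1² − 1/5²) = 54.40 × 0.9600 = 52.22 eV.
λ = hc/ΔE = 1240 / 52.22 = 23.7 nm.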